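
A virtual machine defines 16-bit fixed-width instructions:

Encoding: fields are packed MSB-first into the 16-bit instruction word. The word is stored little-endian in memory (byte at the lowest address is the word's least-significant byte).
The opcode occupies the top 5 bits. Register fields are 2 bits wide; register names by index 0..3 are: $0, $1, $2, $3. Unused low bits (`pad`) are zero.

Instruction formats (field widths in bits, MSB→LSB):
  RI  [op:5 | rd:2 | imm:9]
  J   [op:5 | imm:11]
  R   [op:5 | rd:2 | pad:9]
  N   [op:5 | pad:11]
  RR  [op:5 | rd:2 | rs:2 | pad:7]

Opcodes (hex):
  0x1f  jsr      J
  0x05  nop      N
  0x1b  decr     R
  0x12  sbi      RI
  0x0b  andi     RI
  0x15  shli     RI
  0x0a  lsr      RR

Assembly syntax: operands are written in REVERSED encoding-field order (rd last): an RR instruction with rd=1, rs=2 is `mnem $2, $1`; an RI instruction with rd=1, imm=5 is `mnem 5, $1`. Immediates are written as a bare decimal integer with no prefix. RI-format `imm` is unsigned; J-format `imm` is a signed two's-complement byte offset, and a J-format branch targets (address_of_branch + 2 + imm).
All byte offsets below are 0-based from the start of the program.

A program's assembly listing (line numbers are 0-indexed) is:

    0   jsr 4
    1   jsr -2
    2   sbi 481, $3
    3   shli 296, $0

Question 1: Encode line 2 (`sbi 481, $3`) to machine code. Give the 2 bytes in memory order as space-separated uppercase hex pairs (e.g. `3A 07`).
E1 97

2. sbi fields op=0x12:5|rd=3:2|imm=481:9 → word 97e1h → e1 97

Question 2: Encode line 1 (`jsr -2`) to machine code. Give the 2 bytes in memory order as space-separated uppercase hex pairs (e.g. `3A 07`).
FE FF

line 1 (jsr): pack op=0x1f:5|imm=-2:11 = 0xfffe; little→ fe ff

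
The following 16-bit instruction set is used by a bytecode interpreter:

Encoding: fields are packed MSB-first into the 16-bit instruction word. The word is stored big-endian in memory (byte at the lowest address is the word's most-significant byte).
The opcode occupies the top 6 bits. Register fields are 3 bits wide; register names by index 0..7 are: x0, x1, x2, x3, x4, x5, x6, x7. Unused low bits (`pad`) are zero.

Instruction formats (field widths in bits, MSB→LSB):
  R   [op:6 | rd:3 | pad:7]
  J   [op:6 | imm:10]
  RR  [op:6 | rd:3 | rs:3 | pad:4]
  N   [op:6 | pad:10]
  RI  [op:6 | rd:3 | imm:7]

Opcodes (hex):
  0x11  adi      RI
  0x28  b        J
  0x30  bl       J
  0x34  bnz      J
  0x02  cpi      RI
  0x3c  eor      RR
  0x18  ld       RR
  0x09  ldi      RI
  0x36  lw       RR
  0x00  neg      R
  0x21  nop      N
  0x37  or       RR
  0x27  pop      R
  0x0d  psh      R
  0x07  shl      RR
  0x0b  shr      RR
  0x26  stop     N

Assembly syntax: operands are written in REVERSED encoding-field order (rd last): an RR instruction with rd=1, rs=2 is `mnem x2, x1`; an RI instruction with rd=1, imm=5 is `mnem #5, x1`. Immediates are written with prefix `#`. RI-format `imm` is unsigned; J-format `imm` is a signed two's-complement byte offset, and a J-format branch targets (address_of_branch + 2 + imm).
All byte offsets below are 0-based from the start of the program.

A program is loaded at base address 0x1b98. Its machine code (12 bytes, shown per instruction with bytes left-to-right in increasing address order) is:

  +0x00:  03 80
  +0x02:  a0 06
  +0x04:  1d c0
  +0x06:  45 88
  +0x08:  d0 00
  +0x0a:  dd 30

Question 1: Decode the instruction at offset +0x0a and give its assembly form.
or x3, x2

off 0x0a: read dd 30 as big → 0xdd30
  op=0xdd30>>10=0x37 ⇒ or (RR)
  rd: (w>>7)&0x7=0x2 → x2
  rs: (w>>4)&0x7=0x3 → x3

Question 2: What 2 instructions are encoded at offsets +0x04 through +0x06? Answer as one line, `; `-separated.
shl x4, x3; adi #8, x3

off 0x04: read 1d c0 as big → 0x1dc0
  opcode bits[15:10]=0x7: shl/RR
  rd@[9:7]=0x3 ⇒ x3
  rs@[6:4]=0x4 ⇒ x4
off 0x06: read 45 88 as big → 0x4588
  opcode bits[15:10]=0x11: adi/RI
  rd@[9:7]=0x3 ⇒ x3
  imm@[6:0]=0x8 ⇒ #8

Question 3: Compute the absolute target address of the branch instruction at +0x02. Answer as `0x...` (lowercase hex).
0x1ba2

+0x02: a0 06 ⇒ word 0xa006 (big)
  op=0xa006>>10=0x28 ⇒ b (J)
  [9:0] imm=6 = #6
  target = base 0x1b98 + off 0x02 + 2 + imm 6 = 0x1ba2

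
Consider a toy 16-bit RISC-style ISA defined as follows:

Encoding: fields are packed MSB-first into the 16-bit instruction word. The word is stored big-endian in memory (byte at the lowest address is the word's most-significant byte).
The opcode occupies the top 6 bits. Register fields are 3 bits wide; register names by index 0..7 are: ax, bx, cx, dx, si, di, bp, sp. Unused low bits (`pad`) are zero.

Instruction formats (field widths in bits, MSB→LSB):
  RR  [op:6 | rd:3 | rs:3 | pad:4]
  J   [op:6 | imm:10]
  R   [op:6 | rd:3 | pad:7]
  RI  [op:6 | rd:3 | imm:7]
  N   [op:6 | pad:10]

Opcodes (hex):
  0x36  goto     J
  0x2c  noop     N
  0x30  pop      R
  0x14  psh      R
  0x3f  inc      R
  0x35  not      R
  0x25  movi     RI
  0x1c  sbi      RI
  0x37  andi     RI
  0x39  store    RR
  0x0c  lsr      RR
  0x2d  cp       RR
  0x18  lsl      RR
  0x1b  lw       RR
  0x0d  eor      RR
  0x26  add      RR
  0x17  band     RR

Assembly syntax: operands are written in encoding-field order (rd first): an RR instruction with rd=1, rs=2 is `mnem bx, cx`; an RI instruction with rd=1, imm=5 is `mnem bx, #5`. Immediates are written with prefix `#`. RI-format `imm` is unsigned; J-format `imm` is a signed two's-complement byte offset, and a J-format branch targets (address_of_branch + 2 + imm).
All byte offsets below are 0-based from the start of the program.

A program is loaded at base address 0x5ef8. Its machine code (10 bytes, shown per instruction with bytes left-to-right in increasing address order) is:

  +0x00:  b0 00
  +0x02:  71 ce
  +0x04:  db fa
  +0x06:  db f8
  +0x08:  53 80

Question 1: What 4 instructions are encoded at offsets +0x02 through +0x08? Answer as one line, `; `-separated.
@+02  big-endian(71 ce) = 0x71ce
  opcode bits[15:10]=0x1c: sbi/RI
  rd@[9:7]=0x3 ⇒ dx
  imm@[6:0]=0x4e ⇒ #78
@+04  big-endian(db fa) = 0xdbfa
  opcode bits[15:10]=0x36: goto/J
  imm@[9:0]=0x3fa (s10→-6) ⇒ #-6
@+06  big-endian(db f8) = 0xdbf8
  opcode bits[15:10]=0x36: goto/J
  imm@[9:0]=0x3f8 (s10→-8) ⇒ #-8
@+08  big-endian(53 80) = 0x5380
  opcode bits[15:10]=0x14: psh/R
  rd@[9:7]=0x7 ⇒ sp

sbi dx, #78; goto #-6; goto #-8; psh sp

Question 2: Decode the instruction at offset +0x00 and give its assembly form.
@+00  big-endian(b0 00) = 0xb000
  op=0xb000>>10=0x2c ⇒ noop (N)

noop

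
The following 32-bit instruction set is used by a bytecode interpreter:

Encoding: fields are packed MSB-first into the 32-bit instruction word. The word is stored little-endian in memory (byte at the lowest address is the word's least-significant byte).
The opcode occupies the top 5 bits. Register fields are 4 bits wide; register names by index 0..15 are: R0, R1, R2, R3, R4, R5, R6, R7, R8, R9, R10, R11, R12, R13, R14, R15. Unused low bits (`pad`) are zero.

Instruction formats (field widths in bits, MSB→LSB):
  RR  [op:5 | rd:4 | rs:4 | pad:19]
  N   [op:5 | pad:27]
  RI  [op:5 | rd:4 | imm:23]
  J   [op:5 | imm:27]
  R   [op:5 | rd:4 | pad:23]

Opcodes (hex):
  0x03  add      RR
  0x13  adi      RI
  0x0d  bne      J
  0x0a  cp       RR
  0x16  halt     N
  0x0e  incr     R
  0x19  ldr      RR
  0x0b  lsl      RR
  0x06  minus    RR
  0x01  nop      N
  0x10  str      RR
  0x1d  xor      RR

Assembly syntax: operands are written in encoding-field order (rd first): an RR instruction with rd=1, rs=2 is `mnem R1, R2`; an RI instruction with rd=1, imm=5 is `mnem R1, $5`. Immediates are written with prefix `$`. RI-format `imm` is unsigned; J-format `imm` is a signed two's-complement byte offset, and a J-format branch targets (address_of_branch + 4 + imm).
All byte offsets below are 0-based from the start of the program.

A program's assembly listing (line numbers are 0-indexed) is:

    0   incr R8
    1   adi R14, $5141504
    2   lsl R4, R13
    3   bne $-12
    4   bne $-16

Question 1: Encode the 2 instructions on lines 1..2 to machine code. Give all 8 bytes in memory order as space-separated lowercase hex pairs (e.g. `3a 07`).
line 1 (adi): pack op=0x13:5|rd=14:4|imm=5141504:23 = 0x9f4e7400; little→ 00 74 4e 9f
line 2 (lsl): pack op=0xb:5|rd=4:4|rs=13:4|pad=0:19 = 0x5a680000; little→ 00 00 68 5a

00 74 4e 9f 00 00 68 5a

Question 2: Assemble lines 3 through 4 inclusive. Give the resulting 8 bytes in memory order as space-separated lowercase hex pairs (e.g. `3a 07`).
L3: bne op=0xd:5|imm=-12:27 ⇒ 0x6ffffff4 ⇒ little f4 ff ff 6f
L4: bne op=0xd:5|imm=-16:27 ⇒ 0x6ffffff0 ⇒ little f0 ff ff 6f

f4 ff ff 6f f0 ff ff 6f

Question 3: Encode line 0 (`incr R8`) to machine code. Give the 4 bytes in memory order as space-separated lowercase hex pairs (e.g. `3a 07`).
00 00 00 74

line 0 (incr): pack op=0xe:5|rd=8:4|pad=0:23 = 0x74000000; little→ 00 00 00 74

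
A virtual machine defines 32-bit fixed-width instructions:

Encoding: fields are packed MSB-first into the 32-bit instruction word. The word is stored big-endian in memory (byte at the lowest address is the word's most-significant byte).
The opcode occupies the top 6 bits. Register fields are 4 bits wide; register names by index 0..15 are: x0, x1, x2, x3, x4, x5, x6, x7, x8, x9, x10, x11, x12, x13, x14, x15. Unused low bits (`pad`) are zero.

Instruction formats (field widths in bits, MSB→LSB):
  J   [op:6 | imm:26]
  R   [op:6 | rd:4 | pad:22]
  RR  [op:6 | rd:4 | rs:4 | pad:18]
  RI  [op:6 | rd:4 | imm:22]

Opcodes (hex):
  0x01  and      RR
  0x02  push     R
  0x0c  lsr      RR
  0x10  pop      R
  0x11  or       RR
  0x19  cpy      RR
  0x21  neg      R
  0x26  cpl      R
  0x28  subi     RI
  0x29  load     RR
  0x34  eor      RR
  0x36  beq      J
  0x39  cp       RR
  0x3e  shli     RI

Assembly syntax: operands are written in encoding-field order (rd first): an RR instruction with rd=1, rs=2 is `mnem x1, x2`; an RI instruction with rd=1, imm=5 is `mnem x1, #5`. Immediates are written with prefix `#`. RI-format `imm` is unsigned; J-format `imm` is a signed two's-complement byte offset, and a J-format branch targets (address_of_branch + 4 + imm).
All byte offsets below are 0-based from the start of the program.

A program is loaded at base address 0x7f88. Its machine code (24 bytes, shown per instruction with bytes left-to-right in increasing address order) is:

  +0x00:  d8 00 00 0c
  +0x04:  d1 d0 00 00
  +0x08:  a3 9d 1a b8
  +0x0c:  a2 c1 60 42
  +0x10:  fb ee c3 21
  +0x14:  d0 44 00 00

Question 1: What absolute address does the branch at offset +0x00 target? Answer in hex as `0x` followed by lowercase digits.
off 0x00: read d8 00 00 0c as big → 0xd800000c
  top 6b → 0x36 → beq [J]
  [25:0] imm=12 = #12
  target = base 0x7f88 + off 0x00 + 4 + imm 12 = 0x7f98

0x7f98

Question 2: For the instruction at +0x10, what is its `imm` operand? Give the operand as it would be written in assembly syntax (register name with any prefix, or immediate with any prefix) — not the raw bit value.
#3064609

+0x10: fb ee c3 21 ⇒ word 0xfbeec321 (big)
  op=0xfbeec321>>26=0x3e ⇒ shli (RI)
  rd@[25:22]=0xf ⇒ x15
  imm@[21:0]=0x2ec321 ⇒ #3064609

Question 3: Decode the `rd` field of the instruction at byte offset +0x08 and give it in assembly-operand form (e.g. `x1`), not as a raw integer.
x14

+0x08: a3 9d 1a b8 ⇒ word 0xa39d1ab8 (big)
  opcode bits[31:26]=0x28: subi/RI
  [25:22] rd=14 = x14
  [21:0] imm=1907384 = #1907384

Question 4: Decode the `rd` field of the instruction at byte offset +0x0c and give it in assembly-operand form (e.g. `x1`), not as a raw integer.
x11

off 0x0c: read a2 c1 60 42 as big → 0xa2c16042
  top 6b → 0x28 → subi [RI]
  [25:22] rd=11 = x11
  [21:0] imm=90178 = #90178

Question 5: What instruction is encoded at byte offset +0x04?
eor x7, x4

@+04  big-endian(d1 d0 00 00) = 0xd1d00000
  op=0xd1d00000>>26=0x34 ⇒ eor (RR)
  rd@[25:22]=0x7 ⇒ x7
  rs@[21:18]=0x4 ⇒ x4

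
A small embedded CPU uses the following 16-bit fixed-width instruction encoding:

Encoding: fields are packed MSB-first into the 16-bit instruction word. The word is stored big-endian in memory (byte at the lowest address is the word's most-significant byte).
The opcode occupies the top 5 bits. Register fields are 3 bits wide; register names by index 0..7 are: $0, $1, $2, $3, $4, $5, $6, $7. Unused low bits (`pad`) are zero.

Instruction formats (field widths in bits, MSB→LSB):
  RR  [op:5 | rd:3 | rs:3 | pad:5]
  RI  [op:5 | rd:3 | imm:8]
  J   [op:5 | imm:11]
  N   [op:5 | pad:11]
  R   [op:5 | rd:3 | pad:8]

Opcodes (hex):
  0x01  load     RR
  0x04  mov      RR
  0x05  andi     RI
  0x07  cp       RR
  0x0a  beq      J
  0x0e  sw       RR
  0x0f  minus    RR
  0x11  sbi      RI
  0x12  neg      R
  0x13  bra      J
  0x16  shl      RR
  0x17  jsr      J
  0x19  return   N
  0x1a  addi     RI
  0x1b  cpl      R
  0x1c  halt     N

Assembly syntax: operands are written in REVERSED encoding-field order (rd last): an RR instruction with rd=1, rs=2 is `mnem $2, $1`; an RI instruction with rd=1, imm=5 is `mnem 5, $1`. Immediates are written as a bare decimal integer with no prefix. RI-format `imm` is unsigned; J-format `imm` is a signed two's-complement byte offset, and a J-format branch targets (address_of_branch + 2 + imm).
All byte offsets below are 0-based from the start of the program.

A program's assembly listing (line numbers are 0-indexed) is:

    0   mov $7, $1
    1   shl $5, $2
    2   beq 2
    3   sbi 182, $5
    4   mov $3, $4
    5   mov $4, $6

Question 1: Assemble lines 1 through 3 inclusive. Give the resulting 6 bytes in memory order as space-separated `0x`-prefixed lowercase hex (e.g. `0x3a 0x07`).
line 1 (shl): pack op=0x16:5|rd=2:3|rs=5:3|pad=0:5 = 0xb2a0; big→ b2 a0
line 2 (beq): pack op=0xa:5|imm=2:11 = 0x5002; big→ 50 02
line 3 (sbi): pack op=0x11:5|rd=5:3|imm=182:8 = 0x8db6; big→ 8d b6

0xb2 0xa0 0x50 0x02 0x8d 0xb6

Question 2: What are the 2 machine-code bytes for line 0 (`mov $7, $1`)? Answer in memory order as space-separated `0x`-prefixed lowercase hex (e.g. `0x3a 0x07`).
L0: mov op=0x4:5|rd=1:3|rs=7:3|pad=0:5 ⇒ 0x21e0 ⇒ big 21 e0

0x21 0xe0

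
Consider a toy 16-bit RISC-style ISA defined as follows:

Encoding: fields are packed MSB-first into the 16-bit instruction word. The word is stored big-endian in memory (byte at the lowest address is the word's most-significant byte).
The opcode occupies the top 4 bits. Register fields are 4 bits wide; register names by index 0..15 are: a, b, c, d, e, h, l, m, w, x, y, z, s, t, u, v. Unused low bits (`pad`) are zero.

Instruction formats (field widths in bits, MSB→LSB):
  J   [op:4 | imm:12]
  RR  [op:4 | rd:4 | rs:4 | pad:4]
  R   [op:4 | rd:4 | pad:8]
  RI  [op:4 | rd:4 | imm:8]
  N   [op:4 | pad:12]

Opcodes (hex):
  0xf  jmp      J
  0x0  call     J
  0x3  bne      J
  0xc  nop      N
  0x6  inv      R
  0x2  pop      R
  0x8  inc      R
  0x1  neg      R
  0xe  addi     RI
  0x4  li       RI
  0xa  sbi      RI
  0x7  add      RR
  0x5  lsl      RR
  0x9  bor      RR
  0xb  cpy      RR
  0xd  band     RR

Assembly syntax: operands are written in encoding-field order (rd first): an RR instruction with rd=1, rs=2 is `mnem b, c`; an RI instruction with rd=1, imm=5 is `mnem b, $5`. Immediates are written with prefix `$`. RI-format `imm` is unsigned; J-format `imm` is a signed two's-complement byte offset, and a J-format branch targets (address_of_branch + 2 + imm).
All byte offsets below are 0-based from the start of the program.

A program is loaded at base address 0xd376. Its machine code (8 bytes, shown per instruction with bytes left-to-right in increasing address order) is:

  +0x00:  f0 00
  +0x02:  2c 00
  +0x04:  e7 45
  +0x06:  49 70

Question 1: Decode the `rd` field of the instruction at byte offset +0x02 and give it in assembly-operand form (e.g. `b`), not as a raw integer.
s

+0x02: 2c 00 ⇒ word 0x2c00 (big)
  op=0x2c00>>12=0x2 ⇒ pop (R)
  rd@[11:8]=0xc ⇒ s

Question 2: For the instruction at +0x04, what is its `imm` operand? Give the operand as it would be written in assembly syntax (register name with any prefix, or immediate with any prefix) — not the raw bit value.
+0x04: e7 45 ⇒ word 0xe745 (big)
  opcode bits[15:12]=0xe: addi/RI
  [11:8] rd=7 = m
  [7:0] imm=69 = $69

$69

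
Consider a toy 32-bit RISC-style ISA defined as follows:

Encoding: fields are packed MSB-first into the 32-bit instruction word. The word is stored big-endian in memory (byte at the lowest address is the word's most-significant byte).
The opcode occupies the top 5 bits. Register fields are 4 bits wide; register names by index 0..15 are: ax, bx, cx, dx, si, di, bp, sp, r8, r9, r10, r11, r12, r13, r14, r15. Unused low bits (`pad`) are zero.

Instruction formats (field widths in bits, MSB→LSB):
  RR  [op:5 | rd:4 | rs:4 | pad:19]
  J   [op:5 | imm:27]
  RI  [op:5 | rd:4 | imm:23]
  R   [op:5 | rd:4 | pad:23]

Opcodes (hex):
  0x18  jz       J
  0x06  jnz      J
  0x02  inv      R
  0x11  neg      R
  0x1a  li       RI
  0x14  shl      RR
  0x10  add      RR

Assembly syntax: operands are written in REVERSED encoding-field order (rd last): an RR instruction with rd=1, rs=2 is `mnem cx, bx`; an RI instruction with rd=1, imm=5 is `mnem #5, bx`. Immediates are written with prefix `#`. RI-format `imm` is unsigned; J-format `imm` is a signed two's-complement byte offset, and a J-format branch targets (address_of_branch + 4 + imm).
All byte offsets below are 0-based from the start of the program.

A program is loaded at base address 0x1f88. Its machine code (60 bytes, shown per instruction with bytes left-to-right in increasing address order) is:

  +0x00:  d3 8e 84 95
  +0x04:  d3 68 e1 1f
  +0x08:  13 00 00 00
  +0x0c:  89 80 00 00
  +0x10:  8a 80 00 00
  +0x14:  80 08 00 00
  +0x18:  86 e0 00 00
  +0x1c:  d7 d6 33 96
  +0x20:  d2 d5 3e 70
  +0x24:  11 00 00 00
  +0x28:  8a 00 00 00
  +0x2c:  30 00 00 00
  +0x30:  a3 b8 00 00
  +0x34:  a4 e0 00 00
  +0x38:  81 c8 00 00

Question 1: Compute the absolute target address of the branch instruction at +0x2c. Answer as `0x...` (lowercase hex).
off 0x2c: read 30 00 00 00 as big → 0x30000000
  top 5b → 0x6 → jnz [J]
  [26:0] imm=0 = #0
  target = base 0x1f88 + off 0x2c + 4 + imm 0 = 0x1fb8

0x1fb8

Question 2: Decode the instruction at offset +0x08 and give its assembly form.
inv bp

@+08  big-endian(13 00 00 00) = 0x13000000
  op=0x13000000>>27=0x2 ⇒ inv (R)
  rd@[26:23]=0x6 ⇒ bp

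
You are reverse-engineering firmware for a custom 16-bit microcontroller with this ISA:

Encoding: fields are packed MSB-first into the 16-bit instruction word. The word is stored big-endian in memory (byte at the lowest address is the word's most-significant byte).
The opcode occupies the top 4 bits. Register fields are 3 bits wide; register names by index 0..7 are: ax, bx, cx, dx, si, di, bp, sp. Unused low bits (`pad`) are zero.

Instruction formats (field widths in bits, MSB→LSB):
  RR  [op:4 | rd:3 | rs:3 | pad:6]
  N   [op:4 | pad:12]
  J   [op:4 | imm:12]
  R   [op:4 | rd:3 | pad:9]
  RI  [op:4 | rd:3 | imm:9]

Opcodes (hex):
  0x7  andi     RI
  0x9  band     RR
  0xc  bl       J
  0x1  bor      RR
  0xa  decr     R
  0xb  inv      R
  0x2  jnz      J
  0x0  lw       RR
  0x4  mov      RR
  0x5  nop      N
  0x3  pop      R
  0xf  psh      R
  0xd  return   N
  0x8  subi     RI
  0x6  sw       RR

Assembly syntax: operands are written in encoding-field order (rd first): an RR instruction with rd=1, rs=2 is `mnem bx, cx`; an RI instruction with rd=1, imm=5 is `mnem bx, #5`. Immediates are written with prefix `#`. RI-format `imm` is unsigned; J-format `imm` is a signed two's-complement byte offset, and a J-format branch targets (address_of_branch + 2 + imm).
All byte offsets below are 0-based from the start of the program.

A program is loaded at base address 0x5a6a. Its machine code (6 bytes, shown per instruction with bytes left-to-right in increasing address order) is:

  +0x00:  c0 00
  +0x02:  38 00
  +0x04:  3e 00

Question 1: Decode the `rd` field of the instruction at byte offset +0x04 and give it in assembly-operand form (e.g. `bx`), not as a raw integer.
[04] 3e 00 → 0x3e00
  top 4b → 0x3 → pop [R]
  rd: (w>>9)&0x7=0x7 → sp

sp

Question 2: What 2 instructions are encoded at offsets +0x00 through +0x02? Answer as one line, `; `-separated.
bl #0; pop si

@+00  big-endian(c0 00) = 0xc000
  opcode bits[15:12]=0xc: bl/J
  imm: (w>>0)&0xfff=0x0 → #0
@+02  big-endian(38 00) = 0x3800
  opcode bits[15:12]=0x3: pop/R
  rd: (w>>9)&0x7=0x4 → si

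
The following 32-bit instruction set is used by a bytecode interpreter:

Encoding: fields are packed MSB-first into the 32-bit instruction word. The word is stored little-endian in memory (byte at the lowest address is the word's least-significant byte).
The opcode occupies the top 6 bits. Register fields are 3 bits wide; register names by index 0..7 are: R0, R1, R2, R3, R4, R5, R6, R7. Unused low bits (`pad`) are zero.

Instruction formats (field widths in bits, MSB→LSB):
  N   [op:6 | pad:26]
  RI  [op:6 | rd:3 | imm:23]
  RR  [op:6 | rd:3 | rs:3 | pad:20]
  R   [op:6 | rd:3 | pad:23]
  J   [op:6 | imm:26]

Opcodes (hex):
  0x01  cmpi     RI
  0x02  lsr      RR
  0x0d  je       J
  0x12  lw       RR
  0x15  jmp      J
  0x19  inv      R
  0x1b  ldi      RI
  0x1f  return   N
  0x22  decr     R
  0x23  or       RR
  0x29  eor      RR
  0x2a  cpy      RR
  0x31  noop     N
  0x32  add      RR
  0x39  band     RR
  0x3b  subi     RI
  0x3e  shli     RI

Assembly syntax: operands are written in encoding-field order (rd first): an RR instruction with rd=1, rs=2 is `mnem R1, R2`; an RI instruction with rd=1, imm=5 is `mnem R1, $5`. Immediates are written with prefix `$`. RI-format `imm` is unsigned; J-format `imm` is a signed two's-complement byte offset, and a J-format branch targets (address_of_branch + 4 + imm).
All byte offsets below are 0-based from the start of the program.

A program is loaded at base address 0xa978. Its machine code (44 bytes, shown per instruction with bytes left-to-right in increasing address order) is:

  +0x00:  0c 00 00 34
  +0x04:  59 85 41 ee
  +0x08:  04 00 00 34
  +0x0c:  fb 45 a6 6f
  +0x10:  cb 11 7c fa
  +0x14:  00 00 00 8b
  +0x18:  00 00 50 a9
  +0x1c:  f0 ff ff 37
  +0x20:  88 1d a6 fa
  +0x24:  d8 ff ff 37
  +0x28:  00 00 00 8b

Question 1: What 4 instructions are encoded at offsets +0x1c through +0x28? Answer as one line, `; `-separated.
je $-16; shli R5, $2497928; je $-40; decr R6

+0x1c: f0 ff ff 37 ⇒ word 0x37fffff0 (little)
  opcode bits[31:26]=0xd: je/J
  [25:0] imm=67108848 (s26→-16) = $-16
+0x20: 88 1d a6 fa ⇒ word 0xfaa61d88 (little)
  opcode bits[31:26]=0x3e: shli/RI
  [25:23] rd=5 = R5
  [22:0] imm=2497928 = $2497928
+0x24: d8 ff ff 37 ⇒ word 0x37ffffd8 (little)
  opcode bits[31:26]=0xd: je/J
  [25:0] imm=67108824 (s26→-40) = $-40
+0x28: 00 00 00 8b ⇒ word 0x8b000000 (little)
  opcode bits[31:26]=0x22: decr/R
  [25:23] rd=6 = R6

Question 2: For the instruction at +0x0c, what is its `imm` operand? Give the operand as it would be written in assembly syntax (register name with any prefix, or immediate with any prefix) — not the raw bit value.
@+0c  little-endian(fb 45 a6 6f) = 0x6fa645fb
  op=0x6fa645fb>>26=0x1b ⇒ ldi (RI)
  rd: (w>>23)&0x7=0x7 → R7
  imm: (w>>0)&0x7fffff=0x2645fb → $2508283

$2508283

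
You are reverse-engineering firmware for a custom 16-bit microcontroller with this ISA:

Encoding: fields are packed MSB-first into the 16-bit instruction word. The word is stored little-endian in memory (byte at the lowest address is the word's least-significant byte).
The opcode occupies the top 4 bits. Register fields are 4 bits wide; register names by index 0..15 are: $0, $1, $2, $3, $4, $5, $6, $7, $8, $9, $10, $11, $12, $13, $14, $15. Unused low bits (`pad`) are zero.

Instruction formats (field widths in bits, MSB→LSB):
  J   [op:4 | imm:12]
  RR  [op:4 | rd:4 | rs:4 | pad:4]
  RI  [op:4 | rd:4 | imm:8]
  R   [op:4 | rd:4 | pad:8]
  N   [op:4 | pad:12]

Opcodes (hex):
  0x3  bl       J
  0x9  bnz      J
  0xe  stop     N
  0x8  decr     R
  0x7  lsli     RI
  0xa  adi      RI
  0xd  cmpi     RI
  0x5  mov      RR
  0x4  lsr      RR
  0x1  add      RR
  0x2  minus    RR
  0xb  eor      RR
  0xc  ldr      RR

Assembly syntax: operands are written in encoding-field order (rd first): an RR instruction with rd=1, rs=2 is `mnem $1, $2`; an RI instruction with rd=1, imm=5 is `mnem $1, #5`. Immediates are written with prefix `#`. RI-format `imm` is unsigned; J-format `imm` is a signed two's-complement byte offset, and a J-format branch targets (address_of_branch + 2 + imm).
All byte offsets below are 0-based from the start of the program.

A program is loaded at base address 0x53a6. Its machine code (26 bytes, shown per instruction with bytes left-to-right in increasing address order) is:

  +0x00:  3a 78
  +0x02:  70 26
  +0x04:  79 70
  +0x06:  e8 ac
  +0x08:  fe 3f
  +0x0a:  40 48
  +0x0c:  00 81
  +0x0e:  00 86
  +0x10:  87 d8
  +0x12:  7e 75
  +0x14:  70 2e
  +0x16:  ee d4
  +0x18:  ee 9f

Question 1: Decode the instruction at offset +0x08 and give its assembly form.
bl #-2

+0x08: fe 3f ⇒ word 0x3ffe (little)
  op=0x3ffe>>12=0x3 ⇒ bl (J)
  imm: (w>>0)&0xfff=0xffe (s12→-2) → #-2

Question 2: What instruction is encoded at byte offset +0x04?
off 0x04: read 79 70 as little → 0x7079
  opcode bits[15:12]=0x7: lsli/RI
  rd: (w>>8)&0xf=0x0 → $0
  imm: (w>>0)&0xff=0x79 → #121

lsli $0, #121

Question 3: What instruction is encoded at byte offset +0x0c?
[0c] 00 81 → 0x8100
  opcode bits[15:12]=0x8: decr/R
  rd: (w>>8)&0xf=0x1 → $1

decr $1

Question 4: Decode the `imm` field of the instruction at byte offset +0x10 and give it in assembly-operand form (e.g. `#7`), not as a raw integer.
off 0x10: read 87 d8 as little → 0xd887
  top 4b → 0xd → cmpi [RI]
  rd: (w>>8)&0xf=0x8 → $8
  imm: (w>>0)&0xff=0x87 → #135

#135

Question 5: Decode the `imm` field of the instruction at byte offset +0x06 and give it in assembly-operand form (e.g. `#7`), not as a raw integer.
#232

[06] e8 ac → 0xace8
  op=0xace8>>12=0xa ⇒ adi (RI)
  [11:8] rd=12 = $12
  [7:0] imm=232 = #232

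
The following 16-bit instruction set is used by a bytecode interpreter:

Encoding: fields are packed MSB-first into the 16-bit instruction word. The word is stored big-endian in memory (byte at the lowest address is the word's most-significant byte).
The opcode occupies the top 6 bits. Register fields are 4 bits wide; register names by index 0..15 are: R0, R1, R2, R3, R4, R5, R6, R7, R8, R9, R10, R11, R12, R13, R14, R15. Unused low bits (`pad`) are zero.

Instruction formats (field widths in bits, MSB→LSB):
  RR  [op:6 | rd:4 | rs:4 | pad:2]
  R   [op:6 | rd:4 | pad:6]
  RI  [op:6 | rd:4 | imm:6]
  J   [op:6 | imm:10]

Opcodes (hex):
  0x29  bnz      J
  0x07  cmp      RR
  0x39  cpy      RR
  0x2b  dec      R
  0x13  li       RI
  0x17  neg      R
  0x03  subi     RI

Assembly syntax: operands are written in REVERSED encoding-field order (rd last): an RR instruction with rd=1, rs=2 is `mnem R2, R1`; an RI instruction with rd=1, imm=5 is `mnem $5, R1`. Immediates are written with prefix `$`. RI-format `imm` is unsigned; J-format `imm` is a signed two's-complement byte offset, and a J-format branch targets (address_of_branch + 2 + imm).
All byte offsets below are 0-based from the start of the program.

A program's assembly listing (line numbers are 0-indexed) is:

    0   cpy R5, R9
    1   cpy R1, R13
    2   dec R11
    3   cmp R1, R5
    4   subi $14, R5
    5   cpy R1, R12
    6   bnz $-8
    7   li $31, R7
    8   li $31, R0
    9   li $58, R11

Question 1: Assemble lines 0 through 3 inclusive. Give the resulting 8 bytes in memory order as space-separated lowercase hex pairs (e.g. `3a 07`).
L0: cpy op=0x39:6|rd=9:4|rs=5:4|pad=0:2 ⇒ 0xe654 ⇒ big e6 54
L1: cpy op=0x39:6|rd=13:4|rs=1:4|pad=0:2 ⇒ 0xe744 ⇒ big e7 44
L2: dec op=0x2b:6|rd=11:4|pad=0:6 ⇒ 0xaec0 ⇒ big ae c0
L3: cmp op=0x7:6|rd=5:4|rs=1:4|pad=0:2 ⇒ 0x1d44 ⇒ big 1d 44

e6 54 e7 44 ae c0 1d 44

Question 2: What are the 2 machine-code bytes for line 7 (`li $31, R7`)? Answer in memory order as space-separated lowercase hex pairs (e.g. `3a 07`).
7. li fields op=0x13:6|rd=7:4|imm=31:6 → word 4ddfh → 4d df

4d df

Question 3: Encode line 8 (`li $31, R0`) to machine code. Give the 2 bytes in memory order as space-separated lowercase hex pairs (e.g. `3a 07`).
4c 1f

8. li fields op=0x13:6|rd=0:4|imm=31:6 → word 4c1fh → 4c 1f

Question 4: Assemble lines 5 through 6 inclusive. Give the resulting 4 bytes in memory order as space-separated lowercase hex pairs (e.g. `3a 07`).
line 5 (cpy): pack op=0x39:6|rd=12:4|rs=1:4|pad=0:2 = 0xe704; big→ e7 04
line 6 (bnz): pack op=0x29:6|imm=-8:10 = 0xa7f8; big→ a7 f8

e7 04 a7 f8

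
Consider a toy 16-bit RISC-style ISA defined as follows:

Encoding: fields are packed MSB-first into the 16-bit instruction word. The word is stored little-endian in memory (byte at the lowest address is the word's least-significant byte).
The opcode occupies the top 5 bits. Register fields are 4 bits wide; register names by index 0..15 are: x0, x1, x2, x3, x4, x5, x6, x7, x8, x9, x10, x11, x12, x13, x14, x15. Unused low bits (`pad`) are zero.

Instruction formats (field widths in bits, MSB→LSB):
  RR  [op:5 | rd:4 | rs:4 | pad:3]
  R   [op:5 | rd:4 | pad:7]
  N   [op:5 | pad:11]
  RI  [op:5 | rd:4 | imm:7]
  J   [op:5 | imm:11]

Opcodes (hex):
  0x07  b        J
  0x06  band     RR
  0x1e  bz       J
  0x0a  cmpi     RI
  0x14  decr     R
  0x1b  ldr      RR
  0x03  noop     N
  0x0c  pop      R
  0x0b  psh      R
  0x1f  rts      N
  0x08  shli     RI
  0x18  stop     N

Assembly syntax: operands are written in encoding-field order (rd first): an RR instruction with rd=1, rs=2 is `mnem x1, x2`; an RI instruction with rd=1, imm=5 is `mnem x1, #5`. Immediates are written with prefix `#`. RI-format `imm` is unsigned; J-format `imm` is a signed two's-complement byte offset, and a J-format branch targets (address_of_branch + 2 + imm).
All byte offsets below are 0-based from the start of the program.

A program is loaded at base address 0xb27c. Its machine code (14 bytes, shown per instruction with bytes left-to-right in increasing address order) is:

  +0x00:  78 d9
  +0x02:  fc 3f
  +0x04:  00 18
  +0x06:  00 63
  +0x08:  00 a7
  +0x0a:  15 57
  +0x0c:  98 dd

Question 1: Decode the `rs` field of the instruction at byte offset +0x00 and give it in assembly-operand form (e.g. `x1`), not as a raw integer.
x15

off 0x00: read 78 d9 as little → 0xd978
  opcode bits[15:11]=0x1b: ldr/RR
  rd@[10:7]=0x2 ⇒ x2
  rs@[6:3]=0xf ⇒ x15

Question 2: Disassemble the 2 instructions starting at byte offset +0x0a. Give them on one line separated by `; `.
cmpi x14, #21; ldr x11, x3

@+0a  little-endian(15 57) = 0x5715
  op=0x5715>>11=0xa ⇒ cmpi (RI)
  [10:7] rd=14 = x14
  [6:0] imm=21 = #21
@+0c  little-endian(98 dd) = 0xdd98
  op=0xdd98>>11=0x1b ⇒ ldr (RR)
  [10:7] rd=11 = x11
  [6:3] rs=3 = x3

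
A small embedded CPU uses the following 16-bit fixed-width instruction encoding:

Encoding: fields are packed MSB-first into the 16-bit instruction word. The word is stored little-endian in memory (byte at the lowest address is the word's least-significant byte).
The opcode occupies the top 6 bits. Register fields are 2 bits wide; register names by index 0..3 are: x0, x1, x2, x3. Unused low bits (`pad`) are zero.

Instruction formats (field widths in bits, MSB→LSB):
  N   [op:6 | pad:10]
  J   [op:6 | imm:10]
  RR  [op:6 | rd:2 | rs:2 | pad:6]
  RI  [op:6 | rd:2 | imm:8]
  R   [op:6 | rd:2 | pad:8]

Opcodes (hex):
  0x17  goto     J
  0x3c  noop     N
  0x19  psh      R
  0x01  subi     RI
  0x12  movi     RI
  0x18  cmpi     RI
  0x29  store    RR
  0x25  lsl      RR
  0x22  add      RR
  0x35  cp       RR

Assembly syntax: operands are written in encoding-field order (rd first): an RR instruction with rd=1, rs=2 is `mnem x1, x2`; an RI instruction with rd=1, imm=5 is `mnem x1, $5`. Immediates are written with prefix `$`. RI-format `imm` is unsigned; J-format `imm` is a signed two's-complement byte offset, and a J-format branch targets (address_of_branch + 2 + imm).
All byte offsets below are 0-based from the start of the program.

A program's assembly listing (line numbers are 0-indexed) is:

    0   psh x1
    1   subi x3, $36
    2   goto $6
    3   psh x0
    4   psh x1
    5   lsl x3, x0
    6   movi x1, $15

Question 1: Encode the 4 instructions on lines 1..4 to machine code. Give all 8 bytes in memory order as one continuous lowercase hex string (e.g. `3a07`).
2407065c00640065

1. subi fields op=0x1:6|rd=3:2|imm=36:8 → word 0724h → 24 07
2. goto fields op=0x17:6|imm=6:10 → word 5c06h → 06 5c
3. psh fields op=0x19:6|rd=0:2|pad=0:8 → word 6400h → 00 64
4. psh fields op=0x19:6|rd=1:2|pad=0:8 → word 6500h → 00 65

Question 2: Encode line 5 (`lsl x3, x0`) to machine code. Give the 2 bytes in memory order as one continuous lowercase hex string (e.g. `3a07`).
0097

5. lsl fields op=0x25:6|rd=3:2|rs=0:2|pad=0:6 → word 9700h → 00 97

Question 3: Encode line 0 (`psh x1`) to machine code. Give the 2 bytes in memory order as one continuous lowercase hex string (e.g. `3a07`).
L0: psh op=0x19:6|rd=1:2|pad=0:8 ⇒ 0x6500 ⇒ little 00 65

0065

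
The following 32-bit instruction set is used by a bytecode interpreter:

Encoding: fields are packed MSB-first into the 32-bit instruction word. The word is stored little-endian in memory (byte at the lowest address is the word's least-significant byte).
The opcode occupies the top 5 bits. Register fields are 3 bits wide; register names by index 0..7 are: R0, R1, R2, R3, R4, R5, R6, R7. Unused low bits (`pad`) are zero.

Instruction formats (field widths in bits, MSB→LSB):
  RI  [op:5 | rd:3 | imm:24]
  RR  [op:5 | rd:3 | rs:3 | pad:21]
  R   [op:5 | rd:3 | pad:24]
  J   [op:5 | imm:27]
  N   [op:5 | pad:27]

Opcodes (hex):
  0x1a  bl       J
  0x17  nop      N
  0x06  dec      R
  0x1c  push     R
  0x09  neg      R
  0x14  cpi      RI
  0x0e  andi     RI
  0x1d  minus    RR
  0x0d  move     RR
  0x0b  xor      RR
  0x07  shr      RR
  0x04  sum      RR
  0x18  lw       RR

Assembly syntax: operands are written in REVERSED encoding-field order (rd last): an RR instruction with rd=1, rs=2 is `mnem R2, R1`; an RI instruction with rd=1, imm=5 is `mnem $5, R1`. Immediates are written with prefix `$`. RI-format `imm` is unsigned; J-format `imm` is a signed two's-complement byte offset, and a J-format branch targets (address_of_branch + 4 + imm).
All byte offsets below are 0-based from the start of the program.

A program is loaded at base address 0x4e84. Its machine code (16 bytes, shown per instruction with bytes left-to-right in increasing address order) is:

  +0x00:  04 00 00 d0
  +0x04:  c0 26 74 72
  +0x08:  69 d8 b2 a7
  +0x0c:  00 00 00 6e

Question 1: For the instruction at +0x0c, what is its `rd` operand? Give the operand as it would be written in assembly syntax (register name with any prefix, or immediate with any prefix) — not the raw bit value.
R6

off 0x0c: read 00 00 00 6e as little → 0x6e000000
  op=0x6e000000>>27=0xd ⇒ move (RR)
  [26:24] rd=6 = R6
  [23:21] rs=0 = R0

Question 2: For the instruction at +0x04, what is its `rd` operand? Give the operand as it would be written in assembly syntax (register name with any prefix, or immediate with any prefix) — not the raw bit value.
+0x04: c0 26 74 72 ⇒ word 0x727426c0 (little)
  opcode bits[31:27]=0xe: andi/RI
  rd: (w>>24)&0x7=0x2 → R2
  imm: (w>>0)&0xffffff=0x7426c0 → $7612096

R2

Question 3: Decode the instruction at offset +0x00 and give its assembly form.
bl $4

+0x00: 04 00 00 d0 ⇒ word 0xd0000004 (little)
  opcode bits[31:27]=0x1a: bl/J
  imm@[26:0]=0x4 ⇒ $4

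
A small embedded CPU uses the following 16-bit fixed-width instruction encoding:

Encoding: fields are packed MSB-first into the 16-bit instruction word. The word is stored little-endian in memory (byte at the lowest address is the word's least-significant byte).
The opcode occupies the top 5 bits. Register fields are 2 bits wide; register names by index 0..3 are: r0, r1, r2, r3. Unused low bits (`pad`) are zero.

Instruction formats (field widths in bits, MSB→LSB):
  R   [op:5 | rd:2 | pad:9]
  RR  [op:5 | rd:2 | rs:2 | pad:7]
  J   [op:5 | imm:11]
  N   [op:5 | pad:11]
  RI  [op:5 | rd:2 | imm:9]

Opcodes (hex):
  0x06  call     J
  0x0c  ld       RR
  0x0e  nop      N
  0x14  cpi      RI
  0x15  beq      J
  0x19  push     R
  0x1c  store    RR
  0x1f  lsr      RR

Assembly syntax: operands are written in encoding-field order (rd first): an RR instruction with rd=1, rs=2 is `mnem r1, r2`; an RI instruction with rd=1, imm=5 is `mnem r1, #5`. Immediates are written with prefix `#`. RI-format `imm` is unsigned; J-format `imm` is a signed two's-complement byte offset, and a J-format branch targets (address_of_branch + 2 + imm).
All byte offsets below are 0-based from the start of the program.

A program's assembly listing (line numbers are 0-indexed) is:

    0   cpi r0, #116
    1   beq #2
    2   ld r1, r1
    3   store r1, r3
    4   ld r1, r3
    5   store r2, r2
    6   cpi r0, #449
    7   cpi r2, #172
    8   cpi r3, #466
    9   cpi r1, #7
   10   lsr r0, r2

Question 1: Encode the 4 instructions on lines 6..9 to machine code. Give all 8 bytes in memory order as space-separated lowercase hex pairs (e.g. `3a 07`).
c1 a1 ac a4 d2 a7 07 a2

L6: cpi op=0x14:5|rd=0:2|imm=449:9 ⇒ 0xa1c1 ⇒ little c1 a1
L7: cpi op=0x14:5|rd=2:2|imm=172:9 ⇒ 0xa4ac ⇒ little ac a4
L8: cpi op=0x14:5|rd=3:2|imm=466:9 ⇒ 0xa7d2 ⇒ little d2 a7
L9: cpi op=0x14:5|rd=1:2|imm=7:9 ⇒ 0xa207 ⇒ little 07 a2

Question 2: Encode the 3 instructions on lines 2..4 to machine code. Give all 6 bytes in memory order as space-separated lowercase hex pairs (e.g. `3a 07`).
L2: ld op=0xc:5|rd=1:2|rs=1:2|pad=0:7 ⇒ 0x6280 ⇒ little 80 62
L3: store op=0x1c:5|rd=1:2|rs=3:2|pad=0:7 ⇒ 0xe380 ⇒ little 80 e3
L4: ld op=0xc:5|rd=1:2|rs=3:2|pad=0:7 ⇒ 0x6380 ⇒ little 80 63

80 62 80 e3 80 63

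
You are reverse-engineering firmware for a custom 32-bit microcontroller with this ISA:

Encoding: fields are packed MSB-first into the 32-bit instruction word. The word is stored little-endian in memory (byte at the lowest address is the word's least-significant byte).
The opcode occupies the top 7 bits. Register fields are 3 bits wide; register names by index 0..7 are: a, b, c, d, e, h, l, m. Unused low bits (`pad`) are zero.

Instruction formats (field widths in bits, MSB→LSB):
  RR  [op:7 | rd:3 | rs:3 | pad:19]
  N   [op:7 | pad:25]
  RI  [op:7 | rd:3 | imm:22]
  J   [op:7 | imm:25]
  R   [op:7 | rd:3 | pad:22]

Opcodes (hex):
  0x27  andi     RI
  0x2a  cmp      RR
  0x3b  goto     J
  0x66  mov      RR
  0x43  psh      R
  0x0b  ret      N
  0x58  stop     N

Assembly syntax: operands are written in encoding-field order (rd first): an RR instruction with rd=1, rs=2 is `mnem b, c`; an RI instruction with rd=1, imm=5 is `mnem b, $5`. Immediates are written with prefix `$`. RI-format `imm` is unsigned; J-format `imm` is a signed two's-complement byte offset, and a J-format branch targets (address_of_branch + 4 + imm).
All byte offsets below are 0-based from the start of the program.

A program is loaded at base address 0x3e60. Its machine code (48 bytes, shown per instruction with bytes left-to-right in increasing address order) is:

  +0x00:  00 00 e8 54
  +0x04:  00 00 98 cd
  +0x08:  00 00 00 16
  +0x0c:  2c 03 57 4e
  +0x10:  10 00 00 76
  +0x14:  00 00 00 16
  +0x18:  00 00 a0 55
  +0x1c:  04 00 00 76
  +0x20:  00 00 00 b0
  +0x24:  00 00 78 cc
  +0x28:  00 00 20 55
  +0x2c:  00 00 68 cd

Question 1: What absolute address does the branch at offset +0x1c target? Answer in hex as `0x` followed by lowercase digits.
0x3e84

+0x1c: 04 00 00 76 ⇒ word 0x76000004 (little)
  opcode bits[31:25]=0x3b: goto/J
  imm@[24:0]=0x4 ⇒ $4
  target = base 0x3e60 + off 0x1c + 4 + imm 4 = 0x3e84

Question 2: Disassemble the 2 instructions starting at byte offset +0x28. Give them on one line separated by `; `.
@+28  little-endian(00 00 20 55) = 0x55200000
  top 7b → 0x2a → cmp [RR]
  rd: (w>>22)&0x7=0x4 → e
  rs: (w>>19)&0x7=0x4 → e
@+2c  little-endian(00 00 68 cd) = 0xcd680000
  top 7b → 0x66 → mov [RR]
  rd: (w>>22)&0x7=0x5 → h
  rs: (w>>19)&0x7=0x5 → h

cmp e, e; mov h, h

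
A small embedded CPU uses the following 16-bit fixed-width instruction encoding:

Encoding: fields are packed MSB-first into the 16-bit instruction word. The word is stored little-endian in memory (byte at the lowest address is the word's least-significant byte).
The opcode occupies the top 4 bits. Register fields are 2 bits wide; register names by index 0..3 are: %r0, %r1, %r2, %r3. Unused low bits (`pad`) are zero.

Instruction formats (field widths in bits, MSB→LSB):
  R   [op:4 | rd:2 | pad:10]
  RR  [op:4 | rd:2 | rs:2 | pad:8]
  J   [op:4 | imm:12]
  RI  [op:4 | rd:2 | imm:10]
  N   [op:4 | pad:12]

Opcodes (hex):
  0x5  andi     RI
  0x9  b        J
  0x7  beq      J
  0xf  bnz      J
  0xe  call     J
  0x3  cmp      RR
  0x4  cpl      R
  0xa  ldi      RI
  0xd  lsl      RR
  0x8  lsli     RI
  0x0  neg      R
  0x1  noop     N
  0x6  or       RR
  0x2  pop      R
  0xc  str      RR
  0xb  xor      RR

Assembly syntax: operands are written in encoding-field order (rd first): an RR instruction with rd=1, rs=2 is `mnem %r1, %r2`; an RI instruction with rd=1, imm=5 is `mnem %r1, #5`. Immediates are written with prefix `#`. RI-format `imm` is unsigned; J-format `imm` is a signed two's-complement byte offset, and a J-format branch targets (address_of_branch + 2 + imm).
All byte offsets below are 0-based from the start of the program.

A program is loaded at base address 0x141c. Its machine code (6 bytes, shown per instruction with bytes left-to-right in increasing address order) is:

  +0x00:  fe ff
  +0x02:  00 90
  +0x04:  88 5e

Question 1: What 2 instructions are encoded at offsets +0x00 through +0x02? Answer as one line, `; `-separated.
bnz #-2; b #0

off 0x00: read fe ff as little → 0xfffe
  top 4b → 0xf → bnz [J]
  [11:0] imm=4094 (s12→-2) = #-2
off 0x02: read 00 90 as little → 0x9000
  top 4b → 0x9 → b [J]
  [11:0] imm=0 = #0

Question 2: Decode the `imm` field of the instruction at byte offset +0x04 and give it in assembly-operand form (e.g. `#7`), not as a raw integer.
[04] 88 5e → 0x5e88
  opcode bits[15:12]=0x5: andi/RI
  rd@[11:10]=0x3 ⇒ %r3
  imm@[9:0]=0x288 ⇒ #648

#648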